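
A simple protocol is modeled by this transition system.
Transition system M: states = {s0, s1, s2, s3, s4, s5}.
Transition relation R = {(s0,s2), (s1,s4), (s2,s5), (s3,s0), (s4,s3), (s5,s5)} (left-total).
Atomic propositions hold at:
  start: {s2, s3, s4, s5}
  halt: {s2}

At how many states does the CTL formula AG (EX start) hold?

3

Sat(EX start) = {s : some successor in {s2, s3, s4, s5}} = {s0, s1, s2, s4, s5}
AG (EX start): greatest fixpoint, start Z0 = {s0, s1, s2, s4, s5}, keep only states in Sat with every successor in Z. Z1 = {s0, s1, s2, s5}; Z2 = {s0, s2, s5}; fixed.
Sat(AG (EX start)) = {s0, s2, s5}
|Sat(AG (EX start))| = |{s0, s2, s5}| = 3.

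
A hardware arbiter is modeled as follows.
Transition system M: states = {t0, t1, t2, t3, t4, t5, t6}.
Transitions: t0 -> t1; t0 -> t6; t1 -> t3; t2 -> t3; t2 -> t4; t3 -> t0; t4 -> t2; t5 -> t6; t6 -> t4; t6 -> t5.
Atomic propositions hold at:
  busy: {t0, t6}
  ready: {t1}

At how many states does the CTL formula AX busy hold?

2

Sat(AX busy) = {s : every successor in {t0, t6}} = {t3, t5}
|Sat(AX busy)| = |{t3, t5}| = 2.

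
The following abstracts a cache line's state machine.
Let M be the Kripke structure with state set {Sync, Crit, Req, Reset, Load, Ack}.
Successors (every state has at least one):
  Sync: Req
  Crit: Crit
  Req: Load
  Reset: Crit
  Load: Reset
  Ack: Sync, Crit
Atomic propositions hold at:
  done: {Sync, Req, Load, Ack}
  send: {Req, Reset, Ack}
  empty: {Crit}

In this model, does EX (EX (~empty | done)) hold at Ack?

Sat(~empty) = {Sync, Req, Reset, Load, Ack}
Sat(~empty | done) = {Sync, Req, Reset, Load, Ack}
Sat(EX (~empty | done)) = {s : some successor in {Sync, Req, Reset, Load, Ack}} = {Sync, Req, Load, Ack}
Sat(EX (EX (~empty | done))) = {s : some successor in {Sync, Req, Load, Ack}} = {Sync, Req, Ack}
Ack ∈ Sat(EX (EX (~empty | done))) = {Sync, Req, Ack}, so the formula holds at Ack.

Yes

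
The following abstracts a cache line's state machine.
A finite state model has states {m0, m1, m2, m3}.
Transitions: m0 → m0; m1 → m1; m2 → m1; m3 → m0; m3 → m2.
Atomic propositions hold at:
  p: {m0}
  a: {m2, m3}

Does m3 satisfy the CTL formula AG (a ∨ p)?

No

Sat(a ∨ p) = {m0, m2, m3}
AG (a ∨ p): greatest fixpoint, start Z0 = {m0, m2, m3}, keep only states in Sat with every successor in Z. Z1 = {m0, m3}; Z2 = {m0}; fixed.
Sat(AG (a ∨ p)) = {m0}
m3 ∉ Sat(AG (a ∨ p)) = {m0}, so the formula does not hold at m3.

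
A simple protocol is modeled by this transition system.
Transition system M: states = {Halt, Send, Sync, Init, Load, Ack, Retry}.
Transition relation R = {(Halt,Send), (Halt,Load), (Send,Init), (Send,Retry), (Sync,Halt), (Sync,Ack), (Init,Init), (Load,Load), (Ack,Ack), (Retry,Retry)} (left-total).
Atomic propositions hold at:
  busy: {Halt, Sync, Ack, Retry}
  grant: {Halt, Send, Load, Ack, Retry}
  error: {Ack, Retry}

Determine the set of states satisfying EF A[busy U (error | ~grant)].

Sat(~grant) = {Sync, Init}
Sat(error | ~grant) = {Sync, Init, Ack, Retry}
A[busy U (error | ~grant)]: least fixpoint, start Z0 = Sat((error | ~grant)) = {Sync, Init, Ack, Retry}, add states in Sat(busy) with every successor in Z. Already a fixed point.
Sat(A[busy U (error | ~grant)]) = {Sync, Init, Ack, Retry}
EF A[busy U (error | ~grant)]: least fixpoint, start Z0 = {Sync, Init, Ack, Retry}, add states with some successor in Z. Z1 = {Send, Sync, Init, Ack, Retry}; Z2 = {Halt, Send, Sync, Init, Ack, Retry}; fixed.
Sat(EF A[busy U (error | ~grant)]) = {Halt, Send, Sync, Init, Ack, Retry}

{Halt, Send, Sync, Init, Ack, Retry}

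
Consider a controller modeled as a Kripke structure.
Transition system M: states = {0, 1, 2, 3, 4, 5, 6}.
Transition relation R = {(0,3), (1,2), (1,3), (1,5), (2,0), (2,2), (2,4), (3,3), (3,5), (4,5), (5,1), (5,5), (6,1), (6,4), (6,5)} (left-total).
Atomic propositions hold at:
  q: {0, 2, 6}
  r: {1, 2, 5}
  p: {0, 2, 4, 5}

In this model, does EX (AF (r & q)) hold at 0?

No

Sat(r & q) = {2}
AF (r & q): least fixpoint, start Z0 = {2}, add states with every successor in Z. Already a fixed point.
Sat(AF (r & q)) = {2}
Sat(EX (AF (r & q))) = {s : some successor in {2}} = {1, 2}
0 ∉ Sat(EX (AF (r & q))) = {1, 2}, so the formula does not hold at 0.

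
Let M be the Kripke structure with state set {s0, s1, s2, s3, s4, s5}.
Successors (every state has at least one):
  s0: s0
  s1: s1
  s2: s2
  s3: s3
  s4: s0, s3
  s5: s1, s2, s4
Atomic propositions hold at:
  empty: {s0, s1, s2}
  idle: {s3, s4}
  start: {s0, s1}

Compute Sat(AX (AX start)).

Sat(AX start) = {s : every successor in {s0, s1}} = {s0, s1}
Sat(AX (AX start)) = {s : every successor in {s0, s1}} = {s0, s1}

{s0, s1}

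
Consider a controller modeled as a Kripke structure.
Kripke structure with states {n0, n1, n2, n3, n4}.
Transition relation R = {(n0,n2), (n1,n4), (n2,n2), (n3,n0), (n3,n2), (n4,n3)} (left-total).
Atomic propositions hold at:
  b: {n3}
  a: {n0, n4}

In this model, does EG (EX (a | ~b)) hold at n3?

Yes

Sat(~b) = {n0, n1, n2, n4}
Sat(a | ~b) = {n0, n1, n2, n4}
Sat(EX (a | ~b)) = {s : some successor in {n0, n1, n2, n4}} = {n0, n1, n2, n3}
EG (EX (a | ~b)): greatest fixpoint, start Z0 = {n0, n1, n2, n3}, keep only states in Sat with some successor in Z. Z1 = {n0, n2, n3}; fixed.
Sat(EG (EX (a | ~b))) = {n0, n2, n3}
n3 ∈ Sat(EG (EX (a | ~b))) = {n0, n2, n3}, so the formula holds at n3.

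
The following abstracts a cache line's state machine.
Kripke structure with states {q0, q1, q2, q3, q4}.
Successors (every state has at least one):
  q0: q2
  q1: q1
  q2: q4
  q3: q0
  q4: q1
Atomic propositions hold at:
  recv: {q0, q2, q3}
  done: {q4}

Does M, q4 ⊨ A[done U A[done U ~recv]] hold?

Sat(~recv) = {q1, q4}
A[done U ~recv]: least fixpoint, start Z0 = Sat(~recv) = {q1, q4}, add states in Sat(done) with every successor in Z. Already a fixed point.
Sat(A[done U ~recv]) = {q1, q4}
A[done U A[done U ~recv]]: least fixpoint, start Z0 = Sat(A[done U ~recv]) = {q1, q4}, add states in Sat(done) with every successor in Z. Already a fixed point.
Sat(A[done U A[done U ~recv]]) = {q1, q4}
q4 ∈ Sat(A[done U A[done U ~recv]]) = {q1, q4}, so the formula holds at q4.

Yes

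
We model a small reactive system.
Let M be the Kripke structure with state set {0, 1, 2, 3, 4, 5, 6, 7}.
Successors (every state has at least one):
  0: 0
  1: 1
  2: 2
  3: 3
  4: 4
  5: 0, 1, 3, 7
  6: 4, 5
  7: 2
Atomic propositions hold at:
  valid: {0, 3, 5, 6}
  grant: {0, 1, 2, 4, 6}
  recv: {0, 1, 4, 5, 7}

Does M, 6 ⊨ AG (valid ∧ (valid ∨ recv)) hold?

Sat(valid ∨ recv) = {0, 1, 3, 4, 5, 6, 7}
Sat(valid ∧ (valid ∨ recv)) = {0, 3, 5, 6}
AG (valid ∧ (valid ∨ recv)): greatest fixpoint, start Z0 = {0, 3, 5, 6}, keep only states in Sat with every successor in Z. Z1 = {0, 3}; fixed.
Sat(AG (valid ∧ (valid ∨ recv))) = {0, 3}
6 ∉ Sat(AG (valid ∧ (valid ∨ recv))) = {0, 3}, so the formula does not hold at 6.

No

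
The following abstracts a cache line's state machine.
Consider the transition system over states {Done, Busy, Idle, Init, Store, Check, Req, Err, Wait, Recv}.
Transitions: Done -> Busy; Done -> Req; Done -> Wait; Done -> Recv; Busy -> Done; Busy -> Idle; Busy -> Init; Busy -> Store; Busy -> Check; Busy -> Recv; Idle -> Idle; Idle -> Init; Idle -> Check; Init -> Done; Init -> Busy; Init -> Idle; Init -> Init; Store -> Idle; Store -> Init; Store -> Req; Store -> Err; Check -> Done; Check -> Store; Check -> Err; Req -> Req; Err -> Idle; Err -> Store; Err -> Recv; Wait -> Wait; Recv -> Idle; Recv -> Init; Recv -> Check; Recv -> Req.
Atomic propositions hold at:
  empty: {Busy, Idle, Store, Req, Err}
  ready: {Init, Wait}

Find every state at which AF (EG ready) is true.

{Init, Wait}

EG ready: greatest fixpoint, start Z0 = {Init, Wait}, keep only states in Sat with some successor in Z. Already a fixed point.
Sat(EG ready) = {Init, Wait}
AF (EG ready): least fixpoint, start Z0 = {Init, Wait}, add states with every successor in Z. Already a fixed point.
Sat(AF (EG ready)) = {Init, Wait}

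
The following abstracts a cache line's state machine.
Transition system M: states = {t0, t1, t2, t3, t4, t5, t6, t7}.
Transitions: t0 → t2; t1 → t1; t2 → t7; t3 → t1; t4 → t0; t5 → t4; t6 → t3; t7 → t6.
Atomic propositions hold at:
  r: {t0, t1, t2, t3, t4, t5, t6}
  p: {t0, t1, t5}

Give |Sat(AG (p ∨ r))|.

3

Sat(p ∨ r) = {t0, t1, t2, t3, t4, t5, t6}
AG (p ∨ r): greatest fixpoint, start Z0 = {t0, t1, t2, t3, t4, t5, t6}, keep only states in Sat with every successor in Z. Z1 = {t0, t1, t3, t4, t5, t6}; Z2 = {t1, t3, t4, t5, t6}; Z3 = {t1, t3, t5, t6}; Z4 = {t1, t3, t6}; fixed.
Sat(AG (p ∨ r)) = {t1, t3, t6}
|Sat(AG (p ∨ r))| = |{t1, t3, t6}| = 3.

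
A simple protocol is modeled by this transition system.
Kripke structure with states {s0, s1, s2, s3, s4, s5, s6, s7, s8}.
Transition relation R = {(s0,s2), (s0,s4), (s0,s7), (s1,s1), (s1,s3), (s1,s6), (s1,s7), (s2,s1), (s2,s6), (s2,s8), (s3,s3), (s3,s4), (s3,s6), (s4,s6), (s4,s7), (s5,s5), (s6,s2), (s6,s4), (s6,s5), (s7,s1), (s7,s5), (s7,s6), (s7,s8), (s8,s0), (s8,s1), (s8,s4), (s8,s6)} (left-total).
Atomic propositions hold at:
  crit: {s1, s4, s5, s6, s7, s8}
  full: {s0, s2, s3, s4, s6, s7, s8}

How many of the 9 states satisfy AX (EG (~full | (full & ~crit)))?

1

Sat(~full) = {s1, s5}
Sat(~crit) = {s0, s2, s3}
Sat(full & ~crit) = {s0, s2, s3}
Sat(~full | (full & ~crit)) = {s0, s1, s2, s3, s5}
EG (~full | (full & ~crit)): greatest fixpoint, start Z0 = {s0, s1, s2, s3, s5}, keep only states in Sat with some successor in Z. Already a fixed point.
Sat(EG (~full | (full & ~crit))) = {s0, s1, s2, s3, s5}
Sat(AX (EG (~full | (full & ~crit)))) = {s : every successor in {s0, s1, s2, s3, s5}} = {s5}
|Sat(AX (EG (~full | (full & ~crit))))| = |{s5}| = 1.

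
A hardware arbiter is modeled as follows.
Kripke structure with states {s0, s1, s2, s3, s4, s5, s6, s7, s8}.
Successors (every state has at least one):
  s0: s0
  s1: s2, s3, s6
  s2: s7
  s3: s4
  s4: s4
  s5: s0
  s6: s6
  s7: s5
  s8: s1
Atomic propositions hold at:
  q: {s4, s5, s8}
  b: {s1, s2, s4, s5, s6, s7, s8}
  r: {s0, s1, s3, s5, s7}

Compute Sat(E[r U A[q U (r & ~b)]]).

Sat(~b) = {s0, s3}
Sat(r & ~b) = {s0, s3}
A[q U (r & ~b)]: least fixpoint, start Z0 = Sat((r & ~b)) = {s0, s3}, add states in Sat(q) with every successor in Z. Z1 = {s0, s3, s5}; fixed.
Sat(A[q U (r & ~b)]) = {s0, s3, s5}
E[r U A[q U (r & ~b)]]: least fixpoint, start Z0 = Sat(A[q U (r & ~b)]) = {s0, s3, s5}, add states in Sat(r) with some successor in Z. Z1 = {s0, s1, s3, s5, s7}; fixed.
Sat(E[r U A[q U (r & ~b)]]) = {s0, s1, s3, s5, s7}

{s0, s1, s3, s5, s7}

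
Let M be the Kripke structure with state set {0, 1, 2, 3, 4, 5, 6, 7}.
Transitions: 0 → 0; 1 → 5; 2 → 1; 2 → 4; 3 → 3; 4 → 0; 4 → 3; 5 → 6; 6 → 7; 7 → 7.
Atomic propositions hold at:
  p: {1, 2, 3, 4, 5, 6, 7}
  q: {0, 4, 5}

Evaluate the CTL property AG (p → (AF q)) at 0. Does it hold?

Yes

AF q: least fixpoint, start Z0 = {0, 4, 5}, add states with every successor in Z. Z1 = {0, 1, 4, 5}; Z2 = {0, 1, 2, 4, 5}; fixed.
Sat(AF q) = {0, 1, 2, 4, 5}
Sat(p → (AF q)) = {0, 1, 2, 4, 5}
AG (p → (AF q)): greatest fixpoint, start Z0 = {0, 1, 2, 4, 5}, keep only states in Sat with every successor in Z. Z1 = {0, 1, 2}; Z2 = {0}; fixed.
Sat(AG (p → (AF q))) = {0}
0 ∈ Sat(AG (p → (AF q))) = {0}, so the formula holds at 0.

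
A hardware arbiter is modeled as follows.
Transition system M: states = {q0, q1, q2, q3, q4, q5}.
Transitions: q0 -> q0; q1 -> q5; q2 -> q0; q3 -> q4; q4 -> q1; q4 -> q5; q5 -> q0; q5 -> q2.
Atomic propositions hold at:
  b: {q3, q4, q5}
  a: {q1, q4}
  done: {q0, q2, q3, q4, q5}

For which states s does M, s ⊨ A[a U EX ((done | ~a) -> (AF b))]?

{q1, q3, q4}

Sat(~a) = {q0, q2, q3, q5}
Sat(done | ~a) = {q0, q2, q3, q4, q5}
AF b: least fixpoint, start Z0 = {q3, q4, q5}, add states with every successor in Z. Z1 = {q1, q3, q4, q5}; fixed.
Sat(AF b) = {q1, q3, q4, q5}
Sat((done | ~a) -> (AF b)) = {q1, q3, q4, q5}
Sat(EX ((done | ~a) -> (AF b))) = {s : some successor in {q1, q3, q4, q5}} = {q1, q3, q4}
A[a U EX ((done | ~a) -> (AF b))]: least fixpoint, start Z0 = Sat(EX ((done | ~a) -> (AF b))) = {q1, q3, q4}, add states in Sat(a) with every successor in Z. Already a fixed point.
Sat(A[a U EX ((done | ~a) -> (AF b))]) = {q1, q3, q4}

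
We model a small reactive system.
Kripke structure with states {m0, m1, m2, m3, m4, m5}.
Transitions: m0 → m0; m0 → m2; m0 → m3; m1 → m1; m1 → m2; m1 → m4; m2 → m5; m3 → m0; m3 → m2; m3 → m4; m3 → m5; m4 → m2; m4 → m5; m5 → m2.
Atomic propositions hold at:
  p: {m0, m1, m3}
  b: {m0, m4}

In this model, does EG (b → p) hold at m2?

Yes

Sat(b → p) = {m0, m1, m2, m3, m5}
EG (b → p): greatest fixpoint, start Z0 = {m0, m1, m2, m3, m5}, keep only states in Sat with some successor in Z. Already a fixed point.
Sat(EG (b → p)) = {m0, m1, m2, m3, m5}
m2 ∈ Sat(EG (b → p)) = {m0, m1, m2, m3, m5}, so the formula holds at m2.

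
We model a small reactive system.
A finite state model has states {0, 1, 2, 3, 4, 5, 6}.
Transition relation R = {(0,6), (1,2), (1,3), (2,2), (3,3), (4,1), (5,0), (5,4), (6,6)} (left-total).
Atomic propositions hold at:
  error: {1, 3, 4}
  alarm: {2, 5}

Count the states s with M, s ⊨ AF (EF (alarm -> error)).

Sat(alarm -> error) = {0, 1, 3, 4, 6}
EF (alarm -> error): least fixpoint, start Z0 = {0, 1, 3, 4, 6}, add states with some successor in Z. Z1 = {0, 1, 3, 4, 5, 6}; fixed.
Sat(EF (alarm -> error)) = {0, 1, 3, 4, 5, 6}
AF (EF (alarm -> error)): least fixpoint, start Z0 = {0, 1, 3, 4, 5, 6}, add states with every successor in Z. Already a fixed point.
Sat(AF (EF (alarm -> error))) = {0, 1, 3, 4, 5, 6}
|Sat(AF (EF (alarm -> error)))| = |{0, 1, 3, 4, 5, 6}| = 6.

6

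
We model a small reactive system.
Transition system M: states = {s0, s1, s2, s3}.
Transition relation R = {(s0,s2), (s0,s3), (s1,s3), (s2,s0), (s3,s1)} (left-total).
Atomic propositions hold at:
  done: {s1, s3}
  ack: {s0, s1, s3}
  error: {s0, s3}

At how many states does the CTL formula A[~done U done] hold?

2

Sat(~done) = {s0, s2}
A[~done U done]: least fixpoint, start Z0 = Sat(done) = {s1, s3}, add states in Sat(~done) with every successor in Z. Already a fixed point.
Sat(A[~done U done]) = {s1, s3}
|Sat(A[~done U done])| = |{s1, s3}| = 2.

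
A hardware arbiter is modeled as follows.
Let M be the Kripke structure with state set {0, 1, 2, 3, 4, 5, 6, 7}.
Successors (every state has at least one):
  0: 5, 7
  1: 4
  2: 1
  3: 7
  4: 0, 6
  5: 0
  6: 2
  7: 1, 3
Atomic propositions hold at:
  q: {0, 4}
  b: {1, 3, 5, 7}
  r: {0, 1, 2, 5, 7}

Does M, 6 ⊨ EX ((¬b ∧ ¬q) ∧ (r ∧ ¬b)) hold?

Yes

Sat(¬b) = {0, 2, 4, 6}
Sat(¬q) = {1, 2, 3, 5, 6, 7}
Sat(¬b ∧ ¬q) = {2, 6}
Sat(r ∧ ¬b) = {0, 2}
Sat((¬b ∧ ¬q) ∧ (r ∧ ¬b)) = {2}
Sat(EX ((¬b ∧ ¬q) ∧ (r ∧ ¬b))) = {s : some successor in {2}} = {6}
6 ∈ Sat(EX ((¬b ∧ ¬q) ∧ (r ∧ ¬b))) = {6}, so the formula holds at 6.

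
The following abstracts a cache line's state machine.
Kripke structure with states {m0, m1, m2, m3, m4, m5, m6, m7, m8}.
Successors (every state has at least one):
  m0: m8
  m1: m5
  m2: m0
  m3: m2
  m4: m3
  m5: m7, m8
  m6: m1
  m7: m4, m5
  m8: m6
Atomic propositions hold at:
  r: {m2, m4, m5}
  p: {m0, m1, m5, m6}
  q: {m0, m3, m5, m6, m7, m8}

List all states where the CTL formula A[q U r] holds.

{m2, m3, m4, m5, m7}

A[q U r]: least fixpoint, start Z0 = Sat(r) = {m2, m4, m5}, add states in Sat(q) with every successor in Z. Z1 = {m2, m3, m4, m5, m7}; fixed.
Sat(A[q U r]) = {m2, m3, m4, m5, m7}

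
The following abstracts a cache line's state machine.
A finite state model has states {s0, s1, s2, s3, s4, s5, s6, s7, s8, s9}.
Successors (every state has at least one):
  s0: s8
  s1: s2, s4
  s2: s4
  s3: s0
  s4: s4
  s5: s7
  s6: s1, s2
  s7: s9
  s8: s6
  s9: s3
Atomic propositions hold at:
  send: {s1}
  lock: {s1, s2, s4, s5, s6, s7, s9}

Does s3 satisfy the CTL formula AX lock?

No

Sat(AX lock) = {s : every successor in {s1, s2, s4, s5, s6, s7, s9}} = {s1, s2, s4, s5, s6, s7, s8}
s3 ∉ Sat(AX lock) = {s1, s2, s4, s5, s6, s7, s8}, so the formula does not hold at s3.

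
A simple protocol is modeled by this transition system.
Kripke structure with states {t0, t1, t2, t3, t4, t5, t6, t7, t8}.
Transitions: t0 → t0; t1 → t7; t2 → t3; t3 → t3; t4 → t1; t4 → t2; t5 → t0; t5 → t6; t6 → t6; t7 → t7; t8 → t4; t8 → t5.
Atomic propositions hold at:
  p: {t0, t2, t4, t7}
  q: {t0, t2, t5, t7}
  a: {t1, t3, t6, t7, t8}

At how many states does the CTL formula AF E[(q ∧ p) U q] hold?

7

Sat(q ∧ p) = {t0, t2, t7}
E[(q ∧ p) U q]: least fixpoint, start Z0 = Sat(q) = {t0, t2, t5, t7}, add states in Sat(q ∧ p) with some successor in Z. Already a fixed point.
Sat(E[(q ∧ p) U q]) = {t0, t2, t5, t7}
AF E[(q ∧ p) U q]: least fixpoint, start Z0 = {t0, t2, t5, t7}, add states with every successor in Z. Z1 = {t0, t1, t2, t5, t7}; Z2 = {t0, t1, t2, t4, t5, t7}; Z3 = {t0, t1, t2, t4, t5, t7, t8}; fixed.
Sat(AF E[(q ∧ p) U q]) = {t0, t1, t2, t4, t5, t7, t8}
|Sat(AF E[(q ∧ p) U q])| = |{t0, t1, t2, t4, t5, t7, t8}| = 7.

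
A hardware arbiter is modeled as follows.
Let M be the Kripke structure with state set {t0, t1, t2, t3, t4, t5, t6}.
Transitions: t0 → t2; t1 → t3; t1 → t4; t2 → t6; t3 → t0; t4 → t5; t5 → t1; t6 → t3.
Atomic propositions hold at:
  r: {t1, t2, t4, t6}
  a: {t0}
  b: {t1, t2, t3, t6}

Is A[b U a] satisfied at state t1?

No

A[b U a]: least fixpoint, start Z0 = Sat(a) = {t0}, add states in Sat(b) with every successor in Z. Z1 = {t0, t3}; Z2 = {t0, t3, t6}; Z3 = {t0, t2, t3, t6}; fixed.
Sat(A[b U a]) = {t0, t2, t3, t6}
t1 ∉ Sat(A[b U a]) = {t0, t2, t3, t6}, so the formula does not hold at t1.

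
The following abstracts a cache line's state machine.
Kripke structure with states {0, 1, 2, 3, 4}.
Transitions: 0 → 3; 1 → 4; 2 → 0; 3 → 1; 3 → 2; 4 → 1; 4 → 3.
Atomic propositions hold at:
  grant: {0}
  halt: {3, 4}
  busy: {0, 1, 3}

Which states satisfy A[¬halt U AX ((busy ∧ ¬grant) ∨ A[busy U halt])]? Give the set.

{0, 1, 2, 4}

Sat(¬halt) = {0, 1, 2}
Sat(¬grant) = {1, 2, 3, 4}
Sat(busy ∧ ¬grant) = {1, 3}
A[busy U halt]: least fixpoint, start Z0 = Sat(halt) = {3, 4}, add states in Sat(busy) with every successor in Z. Z1 = {0, 1, 3, 4}; fixed.
Sat(A[busy U halt]) = {0, 1, 3, 4}
Sat((busy ∧ ¬grant) ∨ A[busy U halt]) = {0, 1, 3, 4}
Sat(AX ((busy ∧ ¬grant) ∨ A[busy U halt])) = {s : every successor in {0, 1, 3, 4}} = {0, 1, 2, 4}
A[¬halt U AX ((busy ∧ ¬grant) ∨ A[busy U halt])]: least fixpoint, start Z0 = Sat(AX ((busy ∧ ¬grant) ∨ A[busy U halt])) = {0, 1, 2, 4}, add states in Sat(¬halt) with every successor in Z. Already a fixed point.
Sat(A[¬halt U AX ((busy ∧ ¬grant) ∨ A[busy U halt])]) = {0, 1, 2, 4}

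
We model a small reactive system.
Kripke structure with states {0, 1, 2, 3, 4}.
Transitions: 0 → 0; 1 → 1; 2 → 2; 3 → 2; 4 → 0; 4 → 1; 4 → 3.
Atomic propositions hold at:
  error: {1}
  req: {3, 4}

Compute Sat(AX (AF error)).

{1}

AF error: least fixpoint, start Z0 = {1}, add states with every successor in Z. Already a fixed point.
Sat(AF error) = {1}
Sat(AX (AF error)) = {s : every successor in {1}} = {1}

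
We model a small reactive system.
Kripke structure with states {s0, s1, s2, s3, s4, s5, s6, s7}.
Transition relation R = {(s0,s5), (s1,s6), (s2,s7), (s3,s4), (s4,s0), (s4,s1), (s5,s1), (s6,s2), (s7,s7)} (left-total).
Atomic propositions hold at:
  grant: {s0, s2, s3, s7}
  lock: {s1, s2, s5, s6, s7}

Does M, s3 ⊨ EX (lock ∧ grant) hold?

No

Sat(lock ∧ grant) = {s2, s7}
Sat(EX (lock ∧ grant)) = {s : some successor in {s2, s7}} = {s2, s6, s7}
s3 ∉ Sat(EX (lock ∧ grant)) = {s2, s6, s7}, so the formula does not hold at s3.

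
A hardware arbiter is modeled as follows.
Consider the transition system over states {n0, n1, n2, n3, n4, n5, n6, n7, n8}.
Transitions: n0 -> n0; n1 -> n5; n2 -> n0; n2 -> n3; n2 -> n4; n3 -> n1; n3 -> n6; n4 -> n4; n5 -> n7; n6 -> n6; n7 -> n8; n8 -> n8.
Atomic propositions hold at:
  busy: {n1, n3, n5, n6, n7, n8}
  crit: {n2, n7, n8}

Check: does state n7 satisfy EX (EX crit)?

Yes

Sat(EX crit) = {s : some successor in {n2, n7, n8}} = {n5, n7, n8}
Sat(EX (EX crit)) = {s : some successor in {n5, n7, n8}} = {n1, n5, n7, n8}
n7 ∈ Sat(EX (EX crit)) = {n1, n5, n7, n8}, so the formula holds at n7.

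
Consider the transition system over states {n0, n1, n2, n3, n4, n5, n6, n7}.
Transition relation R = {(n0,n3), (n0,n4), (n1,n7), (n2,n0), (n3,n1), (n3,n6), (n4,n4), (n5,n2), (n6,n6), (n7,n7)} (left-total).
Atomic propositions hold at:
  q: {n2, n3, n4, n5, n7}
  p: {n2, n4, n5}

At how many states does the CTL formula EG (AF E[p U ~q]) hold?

Sat(~q) = {n0, n1, n6}
E[p U ~q]: least fixpoint, start Z0 = Sat(~q) = {n0, n1, n6}, add states in Sat(p) with some successor in Z. Z1 = {n0, n1, n2, n6}; Z2 = {n0, n1, n2, n5, n6}; fixed.
Sat(E[p U ~q]) = {n0, n1, n2, n5, n6}
AF E[p U ~q]: least fixpoint, start Z0 = {n0, n1, n2, n5, n6}, add states with every successor in Z. Z1 = {n0, n1, n2, n3, n5, n6}; fixed.
Sat(AF E[p U ~q]) = {n0, n1, n2, n3, n5, n6}
EG (AF E[p U ~q]): greatest fixpoint, start Z0 = {n0, n1, n2, n3, n5, n6}, keep only states in Sat with some successor in Z. Z1 = {n0, n2, n3, n5, n6}; fixed.
Sat(EG (AF E[p U ~q])) = {n0, n2, n3, n5, n6}
|Sat(EG (AF E[p U ~q]))| = |{n0, n2, n3, n5, n6}| = 5.

5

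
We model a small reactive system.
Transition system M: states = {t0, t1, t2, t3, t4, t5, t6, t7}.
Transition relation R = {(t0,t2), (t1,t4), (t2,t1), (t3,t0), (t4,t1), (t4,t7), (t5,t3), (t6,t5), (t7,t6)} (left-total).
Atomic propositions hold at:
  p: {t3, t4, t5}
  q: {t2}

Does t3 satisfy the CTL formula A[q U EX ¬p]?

Sat(¬p) = {t0, t1, t2, t6, t7}
Sat(EX ¬p) = {s : some successor in {t0, t1, t2, t6, t7}} = {t0, t2, t3, t4, t7}
A[q U EX ¬p]: least fixpoint, start Z0 = Sat(EX ¬p) = {t0, t2, t3, t4, t7}, add states in Sat(q) with every successor in Z. Already a fixed point.
Sat(A[q U EX ¬p]) = {t0, t2, t3, t4, t7}
t3 ∈ Sat(A[q U EX ¬p]) = {t0, t2, t3, t4, t7}, so the formula holds at t3.

Yes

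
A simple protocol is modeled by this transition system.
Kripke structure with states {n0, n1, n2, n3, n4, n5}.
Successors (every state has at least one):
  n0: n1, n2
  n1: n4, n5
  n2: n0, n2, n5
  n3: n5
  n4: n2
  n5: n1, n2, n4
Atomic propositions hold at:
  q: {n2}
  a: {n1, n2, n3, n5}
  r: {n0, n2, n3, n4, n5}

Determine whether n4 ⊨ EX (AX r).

Sat(AX r) = {s : every successor in {n0, n2, n3, n4, n5}} = {n1, n2, n3, n4}
Sat(EX (AX r)) = {s : some successor in {n1, n2, n3, n4}} = {n0, n1, n2, n4, n5}
n4 ∈ Sat(EX (AX r)) = {n0, n1, n2, n4, n5}, so the formula holds at n4.

Yes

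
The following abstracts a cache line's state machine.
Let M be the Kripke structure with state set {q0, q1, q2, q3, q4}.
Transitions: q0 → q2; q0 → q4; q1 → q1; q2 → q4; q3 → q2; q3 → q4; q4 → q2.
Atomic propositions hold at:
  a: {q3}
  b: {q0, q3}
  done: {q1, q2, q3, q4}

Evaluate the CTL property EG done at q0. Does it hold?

EG done: greatest fixpoint, start Z0 = {q1, q2, q3, q4}, keep only states in Sat with some successor in Z. Already a fixed point.
Sat(EG done) = {q1, q2, q3, q4}
q0 ∉ Sat(EG done) = {q1, q2, q3, q4}, so the formula does not hold at q0.

No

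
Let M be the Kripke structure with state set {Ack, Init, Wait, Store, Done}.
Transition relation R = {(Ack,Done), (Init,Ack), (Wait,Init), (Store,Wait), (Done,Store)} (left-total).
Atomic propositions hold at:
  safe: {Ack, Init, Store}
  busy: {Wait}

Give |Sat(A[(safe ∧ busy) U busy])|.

1

Sat(safe ∧ busy) = ∅
A[(safe ∧ busy) U busy]: least fixpoint, start Z0 = Sat(busy) = {Wait}, add states in Sat(safe ∧ busy) with every successor in Z. Already a fixed point.
Sat(A[(safe ∧ busy) U busy]) = {Wait}
|Sat(A[(safe ∧ busy) U busy])| = |{Wait}| = 1.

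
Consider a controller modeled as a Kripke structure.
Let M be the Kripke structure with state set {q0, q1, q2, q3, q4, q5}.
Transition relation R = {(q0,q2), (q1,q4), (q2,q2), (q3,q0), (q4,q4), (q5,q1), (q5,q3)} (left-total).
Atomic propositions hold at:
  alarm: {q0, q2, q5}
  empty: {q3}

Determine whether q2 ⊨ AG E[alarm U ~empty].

Yes

Sat(~empty) = {q0, q1, q2, q4, q5}
E[alarm U ~empty]: least fixpoint, start Z0 = Sat(~empty) = {q0, q1, q2, q4, q5}, add states in Sat(alarm) with some successor in Z. Already a fixed point.
Sat(E[alarm U ~empty]) = {q0, q1, q2, q4, q5}
AG E[alarm U ~empty]: greatest fixpoint, start Z0 = {q0, q1, q2, q4, q5}, keep only states in Sat with every successor in Z. Z1 = {q0, q1, q2, q4}; fixed.
Sat(AG E[alarm U ~empty]) = {q0, q1, q2, q4}
q2 ∈ Sat(AG E[alarm U ~empty]) = {q0, q1, q2, q4}, so the formula holds at q2.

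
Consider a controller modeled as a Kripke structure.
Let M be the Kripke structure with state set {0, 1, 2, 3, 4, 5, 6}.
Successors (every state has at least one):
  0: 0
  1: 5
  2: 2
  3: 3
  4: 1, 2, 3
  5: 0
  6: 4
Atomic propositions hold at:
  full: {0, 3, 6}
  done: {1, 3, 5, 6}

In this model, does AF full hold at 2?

No

AF full: least fixpoint, start Z0 = {0, 3, 6}, add states with every successor in Z. Z1 = {0, 3, 5, 6}; Z2 = {0, 1, 3, 5, 6}; fixed.
Sat(AF full) = {0, 1, 3, 5, 6}
2 ∉ Sat(AF full) = {0, 1, 3, 5, 6}, so the formula does not hold at 2.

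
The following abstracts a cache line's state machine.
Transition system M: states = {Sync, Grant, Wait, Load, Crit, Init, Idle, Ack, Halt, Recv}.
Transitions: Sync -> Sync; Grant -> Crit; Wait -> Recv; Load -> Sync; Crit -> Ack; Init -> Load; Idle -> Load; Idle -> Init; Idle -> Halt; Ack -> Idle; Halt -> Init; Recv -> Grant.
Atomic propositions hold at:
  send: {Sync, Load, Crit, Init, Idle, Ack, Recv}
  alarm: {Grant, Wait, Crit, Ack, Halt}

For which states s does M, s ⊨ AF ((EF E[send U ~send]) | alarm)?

{Grant, Wait, Crit, Idle, Ack, Halt, Recv}

Sat(~send) = {Grant, Wait, Halt}
E[send U ~send]: least fixpoint, start Z0 = Sat(~send) = {Grant, Wait, Halt}, add states in Sat(send) with some successor in Z. Z1 = {Grant, Wait, Idle, Halt, Recv}; Z2 = {Grant, Wait, Idle, Ack, Halt, Recv}; Z3 = {Grant, Wait, Crit, Idle, Ack, Halt, Recv}; fixed.
Sat(E[send U ~send]) = {Grant, Wait, Crit, Idle, Ack, Halt, Recv}
EF E[send U ~send]: least fixpoint, start Z0 = {Grant, Wait, Crit, Idle, Ack, Halt, Recv}, add states with some successor in Z. Already a fixed point.
Sat(EF E[send U ~send]) = {Grant, Wait, Crit, Idle, Ack, Halt, Recv}
Sat((EF E[send U ~send]) | alarm) = {Grant, Wait, Crit, Idle, Ack, Halt, Recv}
AF ((EF E[send U ~send]) | alarm): least fixpoint, start Z0 = {Grant, Wait, Crit, Idle, Ack, Halt, Recv}, add states with every successor in Z. Already a fixed point.
Sat(AF ((EF E[send U ~send]) | alarm)) = {Grant, Wait, Crit, Idle, Ack, Halt, Recv}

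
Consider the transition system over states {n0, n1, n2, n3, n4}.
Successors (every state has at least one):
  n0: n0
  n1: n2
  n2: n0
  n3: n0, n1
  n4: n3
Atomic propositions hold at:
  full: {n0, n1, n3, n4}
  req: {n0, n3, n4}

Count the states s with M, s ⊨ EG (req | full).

Sat(req | full) = {n0, n1, n3, n4}
EG (req | full): greatest fixpoint, start Z0 = {n0, n1, n3, n4}, keep only states in Sat with some successor in Z. Z1 = {n0, n3, n4}; fixed.
Sat(EG (req | full)) = {n0, n3, n4}
|Sat(EG (req | full))| = |{n0, n3, n4}| = 3.

3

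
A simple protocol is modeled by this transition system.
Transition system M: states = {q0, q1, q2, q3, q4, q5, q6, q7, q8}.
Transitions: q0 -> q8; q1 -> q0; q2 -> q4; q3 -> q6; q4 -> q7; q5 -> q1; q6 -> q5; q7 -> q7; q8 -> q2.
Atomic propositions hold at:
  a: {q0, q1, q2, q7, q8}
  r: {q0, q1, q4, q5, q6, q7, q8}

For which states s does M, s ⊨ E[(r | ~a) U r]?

{q0, q1, q3, q4, q5, q6, q7, q8}

Sat(~a) = {q3, q4, q5, q6}
Sat(r | ~a) = {q0, q1, q3, q4, q5, q6, q7, q8}
E[(r | ~a) U r]: least fixpoint, start Z0 = Sat(r) = {q0, q1, q4, q5, q6, q7, q8}, add states in Sat(r | ~a) with some successor in Z. Z1 = {q0, q1, q3, q4, q5, q6, q7, q8}; fixed.
Sat(E[(r | ~a) U r]) = {q0, q1, q3, q4, q5, q6, q7, q8}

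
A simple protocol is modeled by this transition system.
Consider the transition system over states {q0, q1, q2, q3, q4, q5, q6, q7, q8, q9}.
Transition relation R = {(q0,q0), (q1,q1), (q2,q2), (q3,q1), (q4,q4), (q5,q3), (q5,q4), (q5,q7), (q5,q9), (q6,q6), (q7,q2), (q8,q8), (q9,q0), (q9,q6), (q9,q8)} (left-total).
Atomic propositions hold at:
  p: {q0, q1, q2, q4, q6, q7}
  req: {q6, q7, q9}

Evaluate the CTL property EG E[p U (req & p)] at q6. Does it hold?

Sat(req & p) = {q6, q7}
E[p U (req & p)]: least fixpoint, start Z0 = Sat((req & p)) = {q6, q7}, add states in Sat(p) with some successor in Z. Already a fixed point.
Sat(E[p U (req & p)]) = {q6, q7}
EG E[p U (req & p)]: greatest fixpoint, start Z0 = {q6, q7}, keep only states in Sat with some successor in Z. Z1 = {q6}; fixed.
Sat(EG E[p U (req & p)]) = {q6}
q6 ∈ Sat(EG E[p U (req & p)]) = {q6}, so the formula holds at q6.

Yes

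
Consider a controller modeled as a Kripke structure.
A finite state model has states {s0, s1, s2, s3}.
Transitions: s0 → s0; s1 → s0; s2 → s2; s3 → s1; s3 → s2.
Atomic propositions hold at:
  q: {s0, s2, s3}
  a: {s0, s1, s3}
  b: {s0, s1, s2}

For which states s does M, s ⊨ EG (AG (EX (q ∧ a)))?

Sat(q ∧ a) = {s0, s3}
Sat(EX (q ∧ a)) = {s : some successor in {s0, s3}} = {s0, s1}
AG (EX (q ∧ a)): greatest fixpoint, start Z0 = {s0, s1}, keep only states in Sat with every successor in Z. Already a fixed point.
Sat(AG (EX (q ∧ a))) = {s0, s1}
EG (AG (EX (q ∧ a))): greatest fixpoint, start Z0 = {s0, s1}, keep only states in Sat with some successor in Z. Already a fixed point.
Sat(EG (AG (EX (q ∧ a)))) = {s0, s1}

{s0, s1}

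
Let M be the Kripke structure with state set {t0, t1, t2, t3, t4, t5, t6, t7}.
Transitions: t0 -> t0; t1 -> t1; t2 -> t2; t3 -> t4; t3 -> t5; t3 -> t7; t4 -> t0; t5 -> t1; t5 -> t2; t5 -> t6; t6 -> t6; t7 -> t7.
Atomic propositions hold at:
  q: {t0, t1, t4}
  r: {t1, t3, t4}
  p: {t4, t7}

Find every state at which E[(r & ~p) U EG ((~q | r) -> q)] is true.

Sat(~p) = {t0, t1, t2, t3, t5, t6}
Sat(r & ~p) = {t1, t3}
Sat(~q) = {t2, t3, t5, t6, t7}
Sat(~q | r) = {t1, t2, t3, t4, t5, t6, t7}
Sat((~q | r) -> q) = {t0, t1, t4}
EG ((~q | r) -> q): greatest fixpoint, start Z0 = {t0, t1, t4}, keep only states in Sat with some successor in Z. Already a fixed point.
Sat(EG ((~q | r) -> q)) = {t0, t1, t4}
E[(r & ~p) U EG ((~q | r) -> q)]: least fixpoint, start Z0 = Sat(EG ((~q | r) -> q)) = {t0, t1, t4}, add states in Sat(r & ~p) with some successor in Z. Z1 = {t0, t1, t3, t4}; fixed.
Sat(E[(r & ~p) U EG ((~q | r) -> q)]) = {t0, t1, t3, t4}

{t0, t1, t3, t4}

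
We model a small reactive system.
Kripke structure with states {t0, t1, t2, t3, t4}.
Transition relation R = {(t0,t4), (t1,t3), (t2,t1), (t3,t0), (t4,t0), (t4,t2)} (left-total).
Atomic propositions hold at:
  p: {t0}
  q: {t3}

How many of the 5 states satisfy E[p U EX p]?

Sat(EX p) = {s : some successor in {t0}} = {t3, t4}
E[p U EX p]: least fixpoint, start Z0 = Sat(EX p) = {t3, t4}, add states in Sat(p) with some successor in Z. Z1 = {t0, t3, t4}; fixed.
Sat(E[p U EX p]) = {t0, t3, t4}
|Sat(E[p U EX p])| = |{t0, t3, t4}| = 3.

3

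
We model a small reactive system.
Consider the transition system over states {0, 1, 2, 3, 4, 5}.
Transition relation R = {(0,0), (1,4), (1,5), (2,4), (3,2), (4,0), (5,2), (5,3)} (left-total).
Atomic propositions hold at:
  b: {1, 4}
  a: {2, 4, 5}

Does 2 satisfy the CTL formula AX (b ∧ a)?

Yes

Sat(b ∧ a) = {4}
Sat(AX (b ∧ a)) = {s : every successor in {4}} = {2}
2 ∈ Sat(AX (b ∧ a)) = {2}, so the formula holds at 2.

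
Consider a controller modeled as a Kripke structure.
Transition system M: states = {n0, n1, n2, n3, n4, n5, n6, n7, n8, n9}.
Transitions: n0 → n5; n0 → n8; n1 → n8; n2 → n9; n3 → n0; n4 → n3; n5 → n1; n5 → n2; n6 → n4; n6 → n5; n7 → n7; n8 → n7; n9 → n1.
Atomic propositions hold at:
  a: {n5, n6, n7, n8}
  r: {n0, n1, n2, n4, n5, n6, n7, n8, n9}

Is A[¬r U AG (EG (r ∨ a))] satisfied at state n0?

Yes

Sat(¬r) = {n3}
Sat(r ∨ a) = {n0, n1, n2, n4, n5, n6, n7, n8, n9}
EG (r ∨ a): greatest fixpoint, start Z0 = {n0, n1, n2, n4, n5, n6, n7, n8, n9}, keep only states in Sat with some successor in Z. Z1 = {n0, n1, n2, n5, n6, n7, n8, n9}; fixed.
Sat(EG (r ∨ a)) = {n0, n1, n2, n5, n6, n7, n8, n9}
AG (EG (r ∨ a)): greatest fixpoint, start Z0 = {n0, n1, n2, n5, n6, n7, n8, n9}, keep only states in Sat with every successor in Z. Z1 = {n0, n1, n2, n5, n7, n8, n9}; fixed.
Sat(AG (EG (r ∨ a))) = {n0, n1, n2, n5, n7, n8, n9}
A[¬r U AG (EG (r ∨ a))]: least fixpoint, start Z0 = Sat(AG (EG (r ∨ a))) = {n0, n1, n2, n5, n7, n8, n9}, add states in Sat(¬r) with every successor in Z. Z1 = {n0, n1, n2, n3, n5, n7, n8, n9}; fixed.
Sat(A[¬r U AG (EG (r ∨ a))]) = {n0, n1, n2, n3, n5, n7, n8, n9}
n0 ∈ Sat(A[¬r U AG (EG (r ∨ a))]) = {n0, n1, n2, n3, n5, n7, n8, n9}, so the formula holds at n0.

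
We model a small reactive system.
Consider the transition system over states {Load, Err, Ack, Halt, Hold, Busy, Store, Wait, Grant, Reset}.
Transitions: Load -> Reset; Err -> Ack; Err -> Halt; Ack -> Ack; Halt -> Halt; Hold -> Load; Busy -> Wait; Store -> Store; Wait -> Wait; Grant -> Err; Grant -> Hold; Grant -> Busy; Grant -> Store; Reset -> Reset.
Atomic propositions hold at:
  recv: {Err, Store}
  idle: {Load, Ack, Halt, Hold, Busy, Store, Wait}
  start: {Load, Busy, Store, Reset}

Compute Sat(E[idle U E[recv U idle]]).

E[recv U idle]: least fixpoint, start Z0 = Sat(idle) = {Load, Ack, Halt, Hold, Busy, Store, Wait}, add states in Sat(recv) with some successor in Z. Z1 = {Load, Err, Ack, Halt, Hold, Busy, Store, Wait}; fixed.
Sat(E[recv U idle]) = {Load, Err, Ack, Halt, Hold, Busy, Store, Wait}
E[idle U E[recv U idle]]: least fixpoint, start Z0 = Sat(E[recv U idle]) = {Load, Err, Ack, Halt, Hold, Busy, Store, Wait}, add states in Sat(idle) with some successor in Z. Already a fixed point.
Sat(E[idle U E[recv U idle]]) = {Load, Err, Ack, Halt, Hold, Busy, Store, Wait}

{Load, Err, Ack, Halt, Hold, Busy, Store, Wait}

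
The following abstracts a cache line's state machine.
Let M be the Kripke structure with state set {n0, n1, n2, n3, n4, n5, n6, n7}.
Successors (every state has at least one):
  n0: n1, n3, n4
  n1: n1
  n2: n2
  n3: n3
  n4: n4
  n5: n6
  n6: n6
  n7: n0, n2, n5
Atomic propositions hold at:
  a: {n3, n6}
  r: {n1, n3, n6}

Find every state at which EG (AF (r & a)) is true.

Sat(r & a) = {n3, n6}
AF (r & a): least fixpoint, start Z0 = {n3, n6}, add states with every successor in Z. Z1 = {n3, n5, n6}; fixed.
Sat(AF (r & a)) = {n3, n5, n6}
EG (AF (r & a)): greatest fixpoint, start Z0 = {n3, n5, n6}, keep only states in Sat with some successor in Z. Already a fixed point.
Sat(EG (AF (r & a))) = {n3, n5, n6}

{n3, n5, n6}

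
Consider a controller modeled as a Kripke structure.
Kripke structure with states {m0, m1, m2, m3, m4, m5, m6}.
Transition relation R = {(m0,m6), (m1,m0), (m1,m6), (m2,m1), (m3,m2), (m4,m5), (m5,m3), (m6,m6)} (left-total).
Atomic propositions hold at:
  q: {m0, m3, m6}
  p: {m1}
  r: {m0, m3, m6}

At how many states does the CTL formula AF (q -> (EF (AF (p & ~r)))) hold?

Sat(~r) = {m1, m2, m4, m5}
Sat(p & ~r) = {m1}
AF (p & ~r): least fixpoint, start Z0 = {m1}, add states with every successor in Z. Z1 = {m1, m2}; Z2 = {m1, m2, m3}; Z3 = {m1, m2, m3, m5}; Z4 = {m1, m2, m3, m4, m5}; fixed.
Sat(AF (p & ~r)) = {m1, m2, m3, m4, m5}
EF (AF (p & ~r)): least fixpoint, start Z0 = {m1, m2, m3, m4, m5}, add states with some successor in Z. Already a fixed point.
Sat(EF (AF (p & ~r))) = {m1, m2, m3, m4, m5}
Sat(q -> (EF (AF (p & ~r)))) = {m1, m2, m3, m4, m5}
AF (q -> (EF (AF (p & ~r)))): least fixpoint, start Z0 = {m1, m2, m3, m4, m5}, add states with every successor in Z. Already a fixed point.
Sat(AF (q -> (EF (AF (p & ~r))))) = {m1, m2, m3, m4, m5}
|Sat(AF (q -> (EF (AF (p & ~r)))))| = |{m1, m2, m3, m4, m5}| = 5.

5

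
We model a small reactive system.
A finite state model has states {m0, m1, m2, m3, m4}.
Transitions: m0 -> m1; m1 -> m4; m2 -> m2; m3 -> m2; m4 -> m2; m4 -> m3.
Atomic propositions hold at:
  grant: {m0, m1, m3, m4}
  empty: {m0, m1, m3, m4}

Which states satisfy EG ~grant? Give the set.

Sat(~grant) = {m2}
EG ~grant: greatest fixpoint, start Z0 = {m2}, keep only states in Sat with some successor in Z. Already a fixed point.
Sat(EG ~grant) = {m2}

{m2}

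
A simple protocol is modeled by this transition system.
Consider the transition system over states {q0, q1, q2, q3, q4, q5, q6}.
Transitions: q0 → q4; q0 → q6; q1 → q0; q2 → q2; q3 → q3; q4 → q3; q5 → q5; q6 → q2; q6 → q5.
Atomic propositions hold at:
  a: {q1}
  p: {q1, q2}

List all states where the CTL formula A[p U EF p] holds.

EF p: least fixpoint, start Z0 = {q1, q2}, add states with some successor in Z. Z1 = {q1, q2, q6}; Z2 = {q0, q1, q2, q6}; fixed.
Sat(EF p) = {q0, q1, q2, q6}
A[p U EF p]: least fixpoint, start Z0 = Sat(EF p) = {q0, q1, q2, q6}, add states in Sat(p) with every successor in Z. Already a fixed point.
Sat(A[p U EF p]) = {q0, q1, q2, q6}

{q0, q1, q2, q6}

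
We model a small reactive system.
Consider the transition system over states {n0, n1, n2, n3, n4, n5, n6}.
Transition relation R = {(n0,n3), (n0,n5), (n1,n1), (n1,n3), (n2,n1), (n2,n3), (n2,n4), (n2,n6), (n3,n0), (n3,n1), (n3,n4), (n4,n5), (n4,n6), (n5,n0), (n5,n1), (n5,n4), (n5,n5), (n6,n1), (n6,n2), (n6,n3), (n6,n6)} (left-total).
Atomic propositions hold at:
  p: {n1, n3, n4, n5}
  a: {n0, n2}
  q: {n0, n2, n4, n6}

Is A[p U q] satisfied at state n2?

Yes

A[p U q]: least fixpoint, start Z0 = Sat(q) = {n0, n2, n4, n6}, add states in Sat(p) with every successor in Z. Already a fixed point.
Sat(A[p U q]) = {n0, n2, n4, n6}
n2 ∈ Sat(A[p U q]) = {n0, n2, n4, n6}, so the formula holds at n2.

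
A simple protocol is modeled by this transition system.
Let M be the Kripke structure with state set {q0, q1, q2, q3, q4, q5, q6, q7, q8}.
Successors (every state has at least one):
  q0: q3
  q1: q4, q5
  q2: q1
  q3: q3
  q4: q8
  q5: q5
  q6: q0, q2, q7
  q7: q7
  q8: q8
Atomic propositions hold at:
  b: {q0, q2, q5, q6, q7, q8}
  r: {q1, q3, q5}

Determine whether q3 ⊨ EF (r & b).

Sat(r & b) = {q5}
EF (r & b): least fixpoint, start Z0 = {q5}, add states with some successor in Z. Z1 = {q1, q5}; Z2 = {q1, q2, q5}; Z3 = {q1, q2, q5, q6}; fixed.
Sat(EF (r & b)) = {q1, q2, q5, q6}
q3 ∉ Sat(EF (r & b)) = {q1, q2, q5, q6}, so the formula does not hold at q3.

No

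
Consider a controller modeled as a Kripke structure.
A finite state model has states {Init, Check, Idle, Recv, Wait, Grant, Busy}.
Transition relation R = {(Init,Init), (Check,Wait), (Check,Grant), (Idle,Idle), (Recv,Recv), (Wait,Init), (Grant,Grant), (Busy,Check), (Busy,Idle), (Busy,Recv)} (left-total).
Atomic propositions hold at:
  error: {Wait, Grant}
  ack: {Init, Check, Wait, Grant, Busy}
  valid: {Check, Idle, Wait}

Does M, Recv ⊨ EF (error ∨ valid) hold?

Sat(error ∨ valid) = {Check, Idle, Wait, Grant}
EF (error ∨ valid): least fixpoint, start Z0 = {Check, Idle, Wait, Grant}, add states with some successor in Z. Z1 = {Check, Idle, Wait, Grant, Busy}; fixed.
Sat(EF (error ∨ valid)) = {Check, Idle, Wait, Grant, Busy}
Recv ∉ Sat(EF (error ∨ valid)) = {Check, Idle, Wait, Grant, Busy}, so the formula does not hold at Recv.

No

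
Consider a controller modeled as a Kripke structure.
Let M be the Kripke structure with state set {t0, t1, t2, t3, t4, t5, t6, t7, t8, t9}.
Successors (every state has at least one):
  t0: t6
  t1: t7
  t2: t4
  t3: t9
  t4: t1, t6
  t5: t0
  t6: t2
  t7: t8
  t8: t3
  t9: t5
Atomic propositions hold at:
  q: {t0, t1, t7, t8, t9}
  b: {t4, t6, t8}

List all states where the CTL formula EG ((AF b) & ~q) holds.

{t2, t4, t6}

AF b: least fixpoint, start Z0 = {t4, t6, t8}, add states with every successor in Z. Z1 = {t0, t2, t4, t6, t7, t8}; Z2 = {t0, t1, t2, t4, t5, t6, t7, t8}; Z3 = {t0, t1, t2, t4, t5, t6, t7, t8, t9}; Z4 = {t0, t1, t2, t3, t4, t5, t6, t7, t8, t9}; fixed.
Sat(AF b) = {t0, t1, t2, t3, t4, t5, t6, t7, t8, t9}
Sat(~q) = {t2, t3, t4, t5, t6}
Sat((AF b) & ~q) = {t2, t3, t4, t5, t6}
EG ((AF b) & ~q): greatest fixpoint, start Z0 = {t2, t3, t4, t5, t6}, keep only states in Sat with some successor in Z. Z1 = {t2, t4, t6}; fixed.
Sat(EG ((AF b) & ~q)) = {t2, t4, t6}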